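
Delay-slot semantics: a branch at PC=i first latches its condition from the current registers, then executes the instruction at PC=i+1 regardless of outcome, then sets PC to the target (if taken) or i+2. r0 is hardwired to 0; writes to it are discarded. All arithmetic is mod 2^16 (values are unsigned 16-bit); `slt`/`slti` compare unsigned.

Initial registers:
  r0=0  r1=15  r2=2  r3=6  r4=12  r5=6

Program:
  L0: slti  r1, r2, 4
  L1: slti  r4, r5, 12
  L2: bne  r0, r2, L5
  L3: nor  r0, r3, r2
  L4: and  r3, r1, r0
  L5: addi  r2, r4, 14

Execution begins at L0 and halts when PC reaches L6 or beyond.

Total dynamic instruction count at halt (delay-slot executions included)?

  step pc=0: slti  r1, r2, 4  regs=(0,1,2,6,12,6)
  step pc=1: slti  r4, r5, 12  regs=(0,1,2,6,1,6)
  step pc=2: bne  r0, r2, L5  cond=T  regs=(0,1,2,6,1,6)
  step pc=3: nor  r0, r3, r2  regs=(0,1,2,6,1,6)
  step pc=5: addi  r2, r4, 14  regs=(0,1,15,6,1,6)

5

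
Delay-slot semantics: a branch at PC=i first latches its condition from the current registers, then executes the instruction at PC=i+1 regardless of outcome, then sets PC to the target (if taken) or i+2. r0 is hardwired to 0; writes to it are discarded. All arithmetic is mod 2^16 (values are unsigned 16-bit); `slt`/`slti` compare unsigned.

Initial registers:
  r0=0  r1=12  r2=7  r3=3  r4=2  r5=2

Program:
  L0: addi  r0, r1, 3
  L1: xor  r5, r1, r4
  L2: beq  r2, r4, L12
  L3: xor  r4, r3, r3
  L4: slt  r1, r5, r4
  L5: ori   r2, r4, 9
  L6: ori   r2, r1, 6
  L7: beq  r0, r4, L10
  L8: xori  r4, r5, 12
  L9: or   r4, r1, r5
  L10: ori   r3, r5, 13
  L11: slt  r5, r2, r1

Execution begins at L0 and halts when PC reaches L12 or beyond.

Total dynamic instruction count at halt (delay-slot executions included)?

PC=0  addi  r0, r1, 3        | r0=0 r1=12 r2=7 r3=3 r4=2 r5=2
PC=1  xor  r5, r1, r4        | r0=0 r1=12 r2=7 r3=3 r4=2 r5=14
PC=2  beq  r2, r4, L12       | r0=0 r1=12 r2=7 r3=3 r4=2 r5=14  [not taken]
PC=3  xor  r4, r3, r3        | r0=0 r1=12 r2=7 r3=3 r4=0 r5=14
PC=4  slt  r1, r5, r4        | r0=0 r1=0 r2=7 r3=3 r4=0 r5=14
PC=5  ori   r2, r4, 9        | r0=0 r1=0 r2=9 r3=3 r4=0 r5=14
PC=6  ori   r2, r1, 6        | r0=0 r1=0 r2=6 r3=3 r4=0 r5=14
PC=7  beq  r0, r4, L10       | r0=0 r1=0 r2=6 r3=3 r4=0 r5=14  [TAKEN]
PC=8  xori  r4, r5, 12       | r0=0 r1=0 r2=6 r3=3 r4=2 r5=14
PC=10 ori   r3, r5, 13       | r0=0 r1=0 r2=6 r3=15 r4=2 r5=14
PC=11 slt  r5, r2, r1        | r0=0 r1=0 r2=6 r3=15 r4=2 r5=0

11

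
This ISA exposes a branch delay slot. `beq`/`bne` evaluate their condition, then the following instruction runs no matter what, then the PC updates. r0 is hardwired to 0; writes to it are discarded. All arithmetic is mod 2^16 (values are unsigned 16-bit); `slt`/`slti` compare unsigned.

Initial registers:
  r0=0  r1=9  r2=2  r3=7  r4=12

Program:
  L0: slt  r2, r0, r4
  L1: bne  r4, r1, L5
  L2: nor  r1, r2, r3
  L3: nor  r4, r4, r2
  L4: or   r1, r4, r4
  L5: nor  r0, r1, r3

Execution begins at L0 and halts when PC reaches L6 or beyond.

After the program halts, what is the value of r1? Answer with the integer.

[0] slt  r2, r0, r4  →  {r0:0, r1:9, r2:1, r3:7, r4:12}
[1] bne  r4, r1, L5  →  {r0:0, r1:9, r2:1, r3:7, r4:12}  ⟨branch taken⟩
[2] nor  r1, r2, r3  →  {r0:0, r1:65528, r2:1, r3:7, r4:12}
[5] nor  r0, r1, r3  →  {r0:0, r1:65528, r2:1, r3:7, r4:12}

65528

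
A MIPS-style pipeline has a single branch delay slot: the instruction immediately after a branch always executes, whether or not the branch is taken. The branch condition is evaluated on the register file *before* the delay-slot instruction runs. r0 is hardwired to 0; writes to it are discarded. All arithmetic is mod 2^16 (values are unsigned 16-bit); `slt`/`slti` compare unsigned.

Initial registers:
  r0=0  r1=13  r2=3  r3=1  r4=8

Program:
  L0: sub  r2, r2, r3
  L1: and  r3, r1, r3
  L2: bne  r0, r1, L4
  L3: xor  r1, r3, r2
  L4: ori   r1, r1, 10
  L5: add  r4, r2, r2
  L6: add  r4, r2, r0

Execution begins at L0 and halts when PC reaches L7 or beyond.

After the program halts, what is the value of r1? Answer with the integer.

#0 sub  r2, r2, r3 ; 0/13/2/1/8
#1 and  r3, r1, r3 ; 0/13/2/1/8
#2 bne  r0, r1, L4 ; 0/13/2/1/8 ; →target
#3 xor  r1, r3, r2 ; 0/3/2/1/8
#4 ori   r1, r1, 10 ; 0/11/2/1/8
#5 add  r4, r2, r2 ; 0/11/2/1/4
#6 add  r4, r2, r0 ; 0/11/2/1/2

11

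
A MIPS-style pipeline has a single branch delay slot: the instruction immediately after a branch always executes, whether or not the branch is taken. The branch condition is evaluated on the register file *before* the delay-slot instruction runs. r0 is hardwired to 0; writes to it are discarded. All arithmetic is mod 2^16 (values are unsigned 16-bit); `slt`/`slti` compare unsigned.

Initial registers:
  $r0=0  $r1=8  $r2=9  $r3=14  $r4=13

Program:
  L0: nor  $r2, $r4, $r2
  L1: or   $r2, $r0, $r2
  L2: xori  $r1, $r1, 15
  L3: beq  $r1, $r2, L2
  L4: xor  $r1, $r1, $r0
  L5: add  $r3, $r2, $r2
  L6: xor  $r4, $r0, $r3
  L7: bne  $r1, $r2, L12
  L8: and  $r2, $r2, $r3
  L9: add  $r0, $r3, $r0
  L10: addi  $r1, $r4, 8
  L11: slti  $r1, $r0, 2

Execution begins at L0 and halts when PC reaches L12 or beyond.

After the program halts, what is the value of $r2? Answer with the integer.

65504

#0 nor  $r2, $r4, $r2 ; 0/8/65522/14/13
#1 or   $r2, $r0, $r2 ; 0/8/65522/14/13
#2 xori  $r1, $r1, 15 ; 0/7/65522/14/13
#3 beq  $r1, $r2, L2 ; 0/7/65522/14/13 ; →fallthru
#4 xor  $r1, $r1, $r0 ; 0/7/65522/14/13
#5 add  $r3, $r2, $r2 ; 0/7/65522/65508/13
#6 xor  $r4, $r0, $r3 ; 0/7/65522/65508/65508
#7 bne  $r1, $r2, L12 ; 0/7/65522/65508/65508 ; →target
#8 and  $r2, $r2, $r3 ; 0/7/65504/65508/65508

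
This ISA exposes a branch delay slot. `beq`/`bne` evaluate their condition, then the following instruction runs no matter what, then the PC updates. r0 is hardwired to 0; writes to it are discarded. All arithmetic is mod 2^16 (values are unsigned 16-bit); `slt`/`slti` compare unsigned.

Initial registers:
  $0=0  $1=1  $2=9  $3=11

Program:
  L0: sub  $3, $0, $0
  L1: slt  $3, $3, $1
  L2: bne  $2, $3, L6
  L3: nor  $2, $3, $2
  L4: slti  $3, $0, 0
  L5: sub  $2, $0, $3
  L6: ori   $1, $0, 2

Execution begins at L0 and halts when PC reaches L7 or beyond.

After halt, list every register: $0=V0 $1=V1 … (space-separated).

PC=0  sub  $3, $0, $0        | $0=0 $1=1 $2=9 $3=0
PC=1  slt  $3, $3, $1        | $0=0 $1=1 $2=9 $3=1
PC=2  bne  $2, $3, L6        | $0=0 $1=1 $2=9 $3=1  [TAKEN]
PC=3  nor  $2, $3, $2        | $0=0 $1=1 $2=65526 $3=1
PC=6  ori   $1, $0, 2        | $0=0 $1=2 $2=65526 $3=1

$0=0 $1=2 $2=65526 $3=1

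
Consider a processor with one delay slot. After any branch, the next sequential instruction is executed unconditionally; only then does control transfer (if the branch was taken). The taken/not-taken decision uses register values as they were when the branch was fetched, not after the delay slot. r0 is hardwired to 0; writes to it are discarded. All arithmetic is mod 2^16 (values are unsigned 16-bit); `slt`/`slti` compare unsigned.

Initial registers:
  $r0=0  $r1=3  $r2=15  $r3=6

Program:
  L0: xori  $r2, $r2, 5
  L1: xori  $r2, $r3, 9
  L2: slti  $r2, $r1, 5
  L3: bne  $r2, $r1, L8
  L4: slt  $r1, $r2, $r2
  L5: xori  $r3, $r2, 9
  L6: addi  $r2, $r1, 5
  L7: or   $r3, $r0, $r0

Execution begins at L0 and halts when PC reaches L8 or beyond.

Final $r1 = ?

#0 xori  $r2, $r2, 5 ; 0/3/10/6
#1 xori  $r2, $r3, 9 ; 0/3/15/6
#2 slti  $r2, $r1, 5 ; 0/3/1/6
#3 bne  $r2, $r1, L8 ; 0/3/1/6 ; →target
#4 slt  $r1, $r2, $r2 ; 0/0/1/6

0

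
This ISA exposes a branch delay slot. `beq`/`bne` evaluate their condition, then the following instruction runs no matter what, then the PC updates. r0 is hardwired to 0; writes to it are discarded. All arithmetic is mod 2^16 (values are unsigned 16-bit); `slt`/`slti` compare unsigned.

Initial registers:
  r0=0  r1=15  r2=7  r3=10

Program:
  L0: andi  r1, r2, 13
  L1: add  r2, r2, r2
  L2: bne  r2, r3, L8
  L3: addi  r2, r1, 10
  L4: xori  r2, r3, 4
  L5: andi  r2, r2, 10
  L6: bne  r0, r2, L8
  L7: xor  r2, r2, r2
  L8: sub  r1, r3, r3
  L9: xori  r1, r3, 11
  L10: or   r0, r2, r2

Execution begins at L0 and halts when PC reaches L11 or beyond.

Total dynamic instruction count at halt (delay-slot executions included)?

7

#0 andi  r1, r2, 13 ; 0/5/7/10
#1 add  r2, r2, r2 ; 0/5/14/10
#2 bne  r2, r3, L8 ; 0/5/14/10 ; →target
#3 addi  r2, r1, 10 ; 0/5/15/10
#8 sub  r1, r3, r3 ; 0/0/15/10
#9 xori  r1, r3, 11 ; 0/1/15/10
#10 or   r0, r2, r2 ; 0/1/15/10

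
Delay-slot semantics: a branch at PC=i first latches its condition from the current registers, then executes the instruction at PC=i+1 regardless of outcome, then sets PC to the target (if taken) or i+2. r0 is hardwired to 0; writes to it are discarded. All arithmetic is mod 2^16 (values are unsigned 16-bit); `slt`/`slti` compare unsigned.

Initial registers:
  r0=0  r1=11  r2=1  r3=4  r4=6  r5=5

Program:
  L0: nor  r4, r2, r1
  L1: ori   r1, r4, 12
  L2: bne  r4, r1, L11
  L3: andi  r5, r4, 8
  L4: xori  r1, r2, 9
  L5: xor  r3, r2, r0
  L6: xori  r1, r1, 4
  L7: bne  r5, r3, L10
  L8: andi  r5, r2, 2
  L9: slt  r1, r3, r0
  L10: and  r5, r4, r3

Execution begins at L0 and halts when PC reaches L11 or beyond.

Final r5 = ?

0

PC=0  nor  r4, r2, r1        | r0=0 r1=11 r2=1 r3=4 r4=65524 r5=5
PC=1  ori   r1, r4, 12       | r0=0 r1=65532 r2=1 r3=4 r4=65524 r5=5
PC=2  bne  r4, r1, L11       | r0=0 r1=65532 r2=1 r3=4 r4=65524 r5=5  [TAKEN]
PC=3  andi  r5, r4, 8        | r0=0 r1=65532 r2=1 r3=4 r4=65524 r5=0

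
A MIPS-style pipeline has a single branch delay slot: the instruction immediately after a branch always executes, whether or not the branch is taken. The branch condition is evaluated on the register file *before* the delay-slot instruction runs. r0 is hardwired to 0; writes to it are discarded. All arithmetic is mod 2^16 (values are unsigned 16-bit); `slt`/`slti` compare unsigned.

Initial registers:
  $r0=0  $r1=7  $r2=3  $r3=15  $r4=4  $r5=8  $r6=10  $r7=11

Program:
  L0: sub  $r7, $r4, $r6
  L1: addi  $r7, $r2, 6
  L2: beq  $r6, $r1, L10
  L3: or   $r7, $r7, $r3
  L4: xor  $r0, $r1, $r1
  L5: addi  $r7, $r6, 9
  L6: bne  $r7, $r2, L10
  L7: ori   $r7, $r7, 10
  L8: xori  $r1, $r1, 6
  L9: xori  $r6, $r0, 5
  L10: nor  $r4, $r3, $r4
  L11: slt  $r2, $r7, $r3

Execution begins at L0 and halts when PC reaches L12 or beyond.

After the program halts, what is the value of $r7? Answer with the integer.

PC=0  sub  $r7, $r4, $r6     | $r0=0 $r1=7 $r2=3 $r3=15 $r4=4 $r5=8 $r6=10 $r7=65530
PC=1  addi  $r7, $r2, 6      | $r0=0 $r1=7 $r2=3 $r3=15 $r4=4 $r5=8 $r6=10 $r7=9
PC=2  beq  $r6, $r1, L10     | $r0=0 $r1=7 $r2=3 $r3=15 $r4=4 $r5=8 $r6=10 $r7=9  [not taken]
PC=3  or   $r7, $r7, $r3     | $r0=0 $r1=7 $r2=3 $r3=15 $r4=4 $r5=8 $r6=10 $r7=15
PC=4  xor  $r0, $r1, $r1     | $r0=0 $r1=7 $r2=3 $r3=15 $r4=4 $r5=8 $r6=10 $r7=15
PC=5  addi  $r7, $r6, 9      | $r0=0 $r1=7 $r2=3 $r3=15 $r4=4 $r5=8 $r6=10 $r7=19
PC=6  bne  $r7, $r2, L10     | $r0=0 $r1=7 $r2=3 $r3=15 $r4=4 $r5=8 $r6=10 $r7=19  [TAKEN]
PC=7  ori   $r7, $r7, 10     | $r0=0 $r1=7 $r2=3 $r3=15 $r4=4 $r5=8 $r6=10 $r7=27
PC=10 nor  $r4, $r3, $r4     | $r0=0 $r1=7 $r2=3 $r3=15 $r4=65520 $r5=8 $r6=10 $r7=27
PC=11 slt  $r2, $r7, $r3     | $r0=0 $r1=7 $r2=0 $r3=15 $r4=65520 $r5=8 $r6=10 $r7=27

27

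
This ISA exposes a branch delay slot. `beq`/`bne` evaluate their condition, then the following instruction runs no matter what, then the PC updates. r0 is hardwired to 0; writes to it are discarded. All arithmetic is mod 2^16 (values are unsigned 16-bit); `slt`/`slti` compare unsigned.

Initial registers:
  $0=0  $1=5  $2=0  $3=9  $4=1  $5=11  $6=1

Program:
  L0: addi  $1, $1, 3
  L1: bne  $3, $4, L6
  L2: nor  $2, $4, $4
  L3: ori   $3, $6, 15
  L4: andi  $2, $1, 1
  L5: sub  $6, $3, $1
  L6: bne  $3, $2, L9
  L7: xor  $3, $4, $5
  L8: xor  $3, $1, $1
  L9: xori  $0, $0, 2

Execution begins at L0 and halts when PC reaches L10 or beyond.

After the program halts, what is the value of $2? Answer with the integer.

#0 addi  $1, $1, 3 ; 0/8/0/9/1/11/1
#1 bne  $3, $4, L6 ; 0/8/0/9/1/11/1 ; →target
#2 nor  $2, $4, $4 ; 0/8/65534/9/1/11/1
#6 bne  $3, $2, L9 ; 0/8/65534/9/1/11/1 ; →target
#7 xor  $3, $4, $5 ; 0/8/65534/10/1/11/1
#9 xori  $0, $0, 2 ; 0/8/65534/10/1/11/1

65534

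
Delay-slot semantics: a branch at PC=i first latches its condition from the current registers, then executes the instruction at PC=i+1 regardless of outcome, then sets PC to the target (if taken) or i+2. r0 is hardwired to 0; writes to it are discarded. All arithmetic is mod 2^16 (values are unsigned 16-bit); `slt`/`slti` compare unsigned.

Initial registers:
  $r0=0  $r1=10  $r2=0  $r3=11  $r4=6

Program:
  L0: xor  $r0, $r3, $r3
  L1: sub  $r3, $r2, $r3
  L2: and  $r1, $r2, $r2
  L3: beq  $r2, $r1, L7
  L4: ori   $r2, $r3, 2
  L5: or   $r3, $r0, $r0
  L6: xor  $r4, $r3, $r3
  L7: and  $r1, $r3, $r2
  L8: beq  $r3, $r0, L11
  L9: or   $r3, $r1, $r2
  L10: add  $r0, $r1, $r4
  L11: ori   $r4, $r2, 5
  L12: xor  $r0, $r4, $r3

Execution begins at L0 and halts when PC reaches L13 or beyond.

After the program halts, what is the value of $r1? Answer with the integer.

65525

#0 xor  $r0, $r3, $r3 ; 0/10/0/11/6
#1 sub  $r3, $r2, $r3 ; 0/10/0/65525/6
#2 and  $r1, $r2, $r2 ; 0/0/0/65525/6
#3 beq  $r2, $r1, L7 ; 0/0/0/65525/6 ; →target
#4 ori   $r2, $r3, 2 ; 0/0/65527/65525/6
#7 and  $r1, $r3, $r2 ; 0/65525/65527/65525/6
#8 beq  $r3, $r0, L11 ; 0/65525/65527/65525/6 ; →fallthru
#9 or   $r3, $r1, $r2 ; 0/65525/65527/65527/6
#10 add  $r0, $r1, $r4 ; 0/65525/65527/65527/6
#11 ori   $r4, $r2, 5 ; 0/65525/65527/65527/65527
#12 xor  $r0, $r4, $r3 ; 0/65525/65527/65527/65527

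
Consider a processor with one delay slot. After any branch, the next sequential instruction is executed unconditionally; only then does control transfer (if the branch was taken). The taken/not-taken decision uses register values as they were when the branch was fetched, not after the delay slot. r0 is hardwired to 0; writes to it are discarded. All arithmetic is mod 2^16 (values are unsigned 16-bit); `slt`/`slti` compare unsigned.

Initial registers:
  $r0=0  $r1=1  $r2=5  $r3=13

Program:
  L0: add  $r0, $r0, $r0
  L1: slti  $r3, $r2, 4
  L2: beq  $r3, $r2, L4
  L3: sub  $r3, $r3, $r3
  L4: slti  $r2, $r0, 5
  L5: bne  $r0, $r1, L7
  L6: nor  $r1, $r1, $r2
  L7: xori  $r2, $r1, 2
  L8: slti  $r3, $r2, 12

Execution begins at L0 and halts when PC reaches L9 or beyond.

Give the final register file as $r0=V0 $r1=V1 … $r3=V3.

[0] add  $r0, $r0, $r0  →  {$r0:0, $r1:1, $r2:5, $r3:13}
[1] slti  $r3, $r2, 4  →  {$r0:0, $r1:1, $r2:5, $r3:0}
[2] beq  $r3, $r2, L4  →  {$r0:0, $r1:1, $r2:5, $r3:0}  ⟨branch fallthrough⟩
[3] sub  $r3, $r3, $r3  →  {$r0:0, $r1:1, $r2:5, $r3:0}
[4] slti  $r2, $r0, 5  →  {$r0:0, $r1:1, $r2:1, $r3:0}
[5] bne  $r0, $r1, L7  →  {$r0:0, $r1:1, $r2:1, $r3:0}  ⟨branch taken⟩
[6] nor  $r1, $r1, $r2  →  {$r0:0, $r1:65534, $r2:1, $r3:0}
[7] xori  $r2, $r1, 2  →  {$r0:0, $r1:65534, $r2:65532, $r3:0}
[8] slti  $r3, $r2, 12  →  {$r0:0, $r1:65534, $r2:65532, $r3:0}

$r0=0 $r1=65534 $r2=65532 $r3=0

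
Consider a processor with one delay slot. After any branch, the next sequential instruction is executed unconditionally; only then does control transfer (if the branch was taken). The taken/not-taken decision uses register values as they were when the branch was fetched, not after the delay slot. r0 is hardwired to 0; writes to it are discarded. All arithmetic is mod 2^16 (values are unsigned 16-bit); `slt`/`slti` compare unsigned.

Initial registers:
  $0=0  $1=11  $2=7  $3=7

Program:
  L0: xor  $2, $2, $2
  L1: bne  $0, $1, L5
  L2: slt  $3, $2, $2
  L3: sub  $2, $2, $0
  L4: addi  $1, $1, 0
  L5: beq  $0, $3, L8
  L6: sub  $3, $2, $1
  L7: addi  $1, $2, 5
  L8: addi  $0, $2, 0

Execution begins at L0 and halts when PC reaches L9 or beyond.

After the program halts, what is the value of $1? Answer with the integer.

#0 xor  $2, $2, $2 ; 0/11/0/7
#1 bne  $0, $1, L5 ; 0/11/0/7 ; →target
#2 slt  $3, $2, $2 ; 0/11/0/0
#5 beq  $0, $3, L8 ; 0/11/0/0 ; →target
#6 sub  $3, $2, $1 ; 0/11/0/65525
#8 addi  $0, $2, 0 ; 0/11/0/65525

11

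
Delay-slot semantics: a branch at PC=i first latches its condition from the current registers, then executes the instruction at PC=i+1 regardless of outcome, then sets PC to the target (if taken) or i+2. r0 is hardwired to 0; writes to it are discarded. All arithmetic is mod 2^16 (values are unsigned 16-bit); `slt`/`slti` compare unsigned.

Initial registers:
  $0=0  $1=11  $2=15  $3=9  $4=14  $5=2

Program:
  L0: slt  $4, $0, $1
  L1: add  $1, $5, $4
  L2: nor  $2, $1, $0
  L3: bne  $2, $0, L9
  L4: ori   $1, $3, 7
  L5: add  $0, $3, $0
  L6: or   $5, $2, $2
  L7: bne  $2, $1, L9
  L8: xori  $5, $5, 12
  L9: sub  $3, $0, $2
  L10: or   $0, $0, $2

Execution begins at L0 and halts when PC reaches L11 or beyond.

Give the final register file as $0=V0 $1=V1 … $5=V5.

$0=0 $1=15 $2=65532 $3=4 $4=1 $5=2

[0] slt  $4, $0, $1  →  {$0:0, $1:11, $2:15, $3:9, $4:1, $5:2}
[1] add  $1, $5, $4  →  {$0:0, $1:3, $2:15, $3:9, $4:1, $5:2}
[2] nor  $2, $1, $0  →  {$0:0, $1:3, $2:65532, $3:9, $4:1, $5:2}
[3] bne  $2, $0, L9  →  {$0:0, $1:3, $2:65532, $3:9, $4:1, $5:2}  ⟨branch taken⟩
[4] ori   $1, $3, 7  →  {$0:0, $1:15, $2:65532, $3:9, $4:1, $5:2}
[9] sub  $3, $0, $2  →  {$0:0, $1:15, $2:65532, $3:4, $4:1, $5:2}
[10] or   $0, $0, $2  →  {$0:0, $1:15, $2:65532, $3:4, $4:1, $5:2}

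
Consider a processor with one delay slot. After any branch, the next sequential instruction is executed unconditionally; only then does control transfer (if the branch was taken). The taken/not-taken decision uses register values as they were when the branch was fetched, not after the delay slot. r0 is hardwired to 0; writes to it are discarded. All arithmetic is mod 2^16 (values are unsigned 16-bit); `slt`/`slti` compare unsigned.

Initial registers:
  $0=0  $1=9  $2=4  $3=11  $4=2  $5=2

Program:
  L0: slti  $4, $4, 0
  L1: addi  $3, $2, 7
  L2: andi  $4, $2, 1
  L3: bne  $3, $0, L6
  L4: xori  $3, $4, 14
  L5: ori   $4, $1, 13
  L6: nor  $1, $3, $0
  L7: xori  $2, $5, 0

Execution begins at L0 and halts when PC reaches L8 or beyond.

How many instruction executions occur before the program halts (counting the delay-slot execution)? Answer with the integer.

[0] slti  $4, $4, 0  →  {$0:0, $1:9, $2:4, $3:11, $4:0, $5:2}
[1] addi  $3, $2, 7  →  {$0:0, $1:9, $2:4, $3:11, $4:0, $5:2}
[2] andi  $4, $2, 1  →  {$0:0, $1:9, $2:4, $3:11, $4:0, $5:2}
[3] bne  $3, $0, L6  →  {$0:0, $1:9, $2:4, $3:11, $4:0, $5:2}  ⟨branch taken⟩
[4] xori  $3, $4, 14  →  {$0:0, $1:9, $2:4, $3:14, $4:0, $5:2}
[6] nor  $1, $3, $0  →  {$0:0, $1:65521, $2:4, $3:14, $4:0, $5:2}
[7] xori  $2, $5, 0  →  {$0:0, $1:65521, $2:2, $3:14, $4:0, $5:2}

7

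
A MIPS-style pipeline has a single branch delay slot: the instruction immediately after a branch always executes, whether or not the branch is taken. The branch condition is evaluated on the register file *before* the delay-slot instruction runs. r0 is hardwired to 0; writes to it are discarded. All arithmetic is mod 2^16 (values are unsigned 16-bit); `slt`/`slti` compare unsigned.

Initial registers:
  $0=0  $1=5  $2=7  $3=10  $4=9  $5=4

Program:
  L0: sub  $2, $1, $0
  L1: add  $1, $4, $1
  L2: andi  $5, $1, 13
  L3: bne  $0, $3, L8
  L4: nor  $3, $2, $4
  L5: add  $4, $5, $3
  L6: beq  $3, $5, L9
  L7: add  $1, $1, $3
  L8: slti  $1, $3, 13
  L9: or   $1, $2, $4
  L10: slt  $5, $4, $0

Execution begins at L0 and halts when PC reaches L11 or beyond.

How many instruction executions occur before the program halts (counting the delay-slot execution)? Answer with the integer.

8

  step pc=0: sub  $2, $1, $0  regs=(0,5,5,10,9,4)
  step pc=1: add  $1, $4, $1  regs=(0,14,5,10,9,4)
  step pc=2: andi  $5, $1, 13  regs=(0,14,5,10,9,12)
  step pc=3: bne  $0, $3, L8  cond=T  regs=(0,14,5,10,9,12)
  step pc=4: nor  $3, $2, $4  regs=(0,14,5,65522,9,12)
  step pc=8: slti  $1, $3, 13  regs=(0,0,5,65522,9,12)
  step pc=9: or   $1, $2, $4  regs=(0,13,5,65522,9,12)
  step pc=10: slt  $5, $4, $0  regs=(0,13,5,65522,9,0)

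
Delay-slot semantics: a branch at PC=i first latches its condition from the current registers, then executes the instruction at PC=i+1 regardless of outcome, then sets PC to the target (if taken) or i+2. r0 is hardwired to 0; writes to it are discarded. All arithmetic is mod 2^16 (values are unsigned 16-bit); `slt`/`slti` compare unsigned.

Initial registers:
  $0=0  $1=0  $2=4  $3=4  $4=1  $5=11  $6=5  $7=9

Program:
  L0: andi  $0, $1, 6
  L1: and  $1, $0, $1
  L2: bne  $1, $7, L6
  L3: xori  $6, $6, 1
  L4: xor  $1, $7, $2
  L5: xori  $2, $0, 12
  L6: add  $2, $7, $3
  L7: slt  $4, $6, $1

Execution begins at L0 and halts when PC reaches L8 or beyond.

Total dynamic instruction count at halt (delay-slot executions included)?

6

[0] andi  $0, $1, 6  →  {$0:0, $1:0, $2:4, $3:4, $4:1, $5:11, $6:5, $7:9}
[1] and  $1, $0, $1  →  {$0:0, $1:0, $2:4, $3:4, $4:1, $5:11, $6:5, $7:9}
[2] bne  $1, $7, L6  →  {$0:0, $1:0, $2:4, $3:4, $4:1, $5:11, $6:5, $7:9}  ⟨branch taken⟩
[3] xori  $6, $6, 1  →  {$0:0, $1:0, $2:4, $3:4, $4:1, $5:11, $6:4, $7:9}
[6] add  $2, $7, $3  →  {$0:0, $1:0, $2:13, $3:4, $4:1, $5:11, $6:4, $7:9}
[7] slt  $4, $6, $1  →  {$0:0, $1:0, $2:13, $3:4, $4:0, $5:11, $6:4, $7:9}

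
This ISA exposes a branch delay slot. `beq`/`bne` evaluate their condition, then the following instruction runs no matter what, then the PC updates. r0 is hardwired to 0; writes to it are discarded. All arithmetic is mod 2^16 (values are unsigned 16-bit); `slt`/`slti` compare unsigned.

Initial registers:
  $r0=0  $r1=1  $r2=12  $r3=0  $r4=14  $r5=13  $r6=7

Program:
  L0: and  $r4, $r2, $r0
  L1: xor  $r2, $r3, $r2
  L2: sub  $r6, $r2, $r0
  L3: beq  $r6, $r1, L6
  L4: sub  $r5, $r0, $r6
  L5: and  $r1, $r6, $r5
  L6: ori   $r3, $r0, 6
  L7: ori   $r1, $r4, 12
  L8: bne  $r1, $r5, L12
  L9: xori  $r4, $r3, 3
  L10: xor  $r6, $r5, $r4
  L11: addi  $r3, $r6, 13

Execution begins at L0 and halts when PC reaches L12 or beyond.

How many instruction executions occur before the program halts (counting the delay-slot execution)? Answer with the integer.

#0 and  $r4, $r2, $r0 ; 0/1/12/0/0/13/7
#1 xor  $r2, $r3, $r2 ; 0/1/12/0/0/13/7
#2 sub  $r6, $r2, $r0 ; 0/1/12/0/0/13/12
#3 beq  $r6, $r1, L6 ; 0/1/12/0/0/13/12 ; →fallthru
#4 sub  $r5, $r0, $r6 ; 0/1/12/0/0/65524/12
#5 and  $r1, $r6, $r5 ; 0/4/12/0/0/65524/12
#6 ori   $r3, $r0, 6 ; 0/4/12/6/0/65524/12
#7 ori   $r1, $r4, 12 ; 0/12/12/6/0/65524/12
#8 bne  $r1, $r5, L12 ; 0/12/12/6/0/65524/12 ; →target
#9 xori  $r4, $r3, 3 ; 0/12/12/6/5/65524/12

10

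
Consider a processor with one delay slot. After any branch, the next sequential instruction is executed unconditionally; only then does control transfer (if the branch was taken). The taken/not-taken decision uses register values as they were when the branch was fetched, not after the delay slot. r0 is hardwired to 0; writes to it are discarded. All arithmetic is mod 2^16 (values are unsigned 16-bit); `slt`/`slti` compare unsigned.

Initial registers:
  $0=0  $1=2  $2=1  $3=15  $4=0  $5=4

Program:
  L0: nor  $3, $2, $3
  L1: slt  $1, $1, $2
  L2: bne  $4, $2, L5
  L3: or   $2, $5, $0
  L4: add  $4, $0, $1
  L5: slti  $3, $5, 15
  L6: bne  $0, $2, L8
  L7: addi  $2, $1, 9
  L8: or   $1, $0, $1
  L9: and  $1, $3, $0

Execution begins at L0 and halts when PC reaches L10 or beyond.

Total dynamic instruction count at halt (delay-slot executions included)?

[0] nor  $3, $2, $3  →  {$0:0, $1:2, $2:1, $3:65520, $4:0, $5:4}
[1] slt  $1, $1, $2  →  {$0:0, $1:0, $2:1, $3:65520, $4:0, $5:4}
[2] bne  $4, $2, L5  →  {$0:0, $1:0, $2:1, $3:65520, $4:0, $5:4}  ⟨branch taken⟩
[3] or   $2, $5, $0  →  {$0:0, $1:0, $2:4, $3:65520, $4:0, $5:4}
[5] slti  $3, $5, 15  →  {$0:0, $1:0, $2:4, $3:1, $4:0, $5:4}
[6] bne  $0, $2, L8  →  {$0:0, $1:0, $2:4, $3:1, $4:0, $5:4}  ⟨branch taken⟩
[7] addi  $2, $1, 9  →  {$0:0, $1:0, $2:9, $3:1, $4:0, $5:4}
[8] or   $1, $0, $1  →  {$0:0, $1:0, $2:9, $3:1, $4:0, $5:4}
[9] and  $1, $3, $0  →  {$0:0, $1:0, $2:9, $3:1, $4:0, $5:4}

9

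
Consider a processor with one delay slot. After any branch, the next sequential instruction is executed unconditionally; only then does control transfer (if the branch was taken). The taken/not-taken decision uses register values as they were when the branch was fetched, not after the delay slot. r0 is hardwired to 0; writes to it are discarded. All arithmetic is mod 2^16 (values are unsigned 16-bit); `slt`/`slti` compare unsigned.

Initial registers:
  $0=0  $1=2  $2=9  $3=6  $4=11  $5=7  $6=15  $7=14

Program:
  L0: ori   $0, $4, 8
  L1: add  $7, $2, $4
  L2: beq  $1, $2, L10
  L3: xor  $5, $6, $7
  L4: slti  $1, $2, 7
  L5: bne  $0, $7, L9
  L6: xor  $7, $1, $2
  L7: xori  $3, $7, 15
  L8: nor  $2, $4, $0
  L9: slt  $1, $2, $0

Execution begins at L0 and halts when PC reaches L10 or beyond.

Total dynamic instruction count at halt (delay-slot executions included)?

  step pc=0: ori   $0, $4, 8  regs=(0,2,9,6,11,7,15,14)
  step pc=1: add  $7, $2, $4  regs=(0,2,9,6,11,7,15,20)
  step pc=2: beq  $1, $2, L10  cond=F  regs=(0,2,9,6,11,7,15,20)
  step pc=3: xor  $5, $6, $7  regs=(0,2,9,6,11,27,15,20)
  step pc=4: slti  $1, $2, 7  regs=(0,0,9,6,11,27,15,20)
  step pc=5: bne  $0, $7, L9  cond=T  regs=(0,0,9,6,11,27,15,20)
  step pc=6: xor  $7, $1, $2  regs=(0,0,9,6,11,27,15,9)
  step pc=9: slt  $1, $2, $0  regs=(0,0,9,6,11,27,15,9)

8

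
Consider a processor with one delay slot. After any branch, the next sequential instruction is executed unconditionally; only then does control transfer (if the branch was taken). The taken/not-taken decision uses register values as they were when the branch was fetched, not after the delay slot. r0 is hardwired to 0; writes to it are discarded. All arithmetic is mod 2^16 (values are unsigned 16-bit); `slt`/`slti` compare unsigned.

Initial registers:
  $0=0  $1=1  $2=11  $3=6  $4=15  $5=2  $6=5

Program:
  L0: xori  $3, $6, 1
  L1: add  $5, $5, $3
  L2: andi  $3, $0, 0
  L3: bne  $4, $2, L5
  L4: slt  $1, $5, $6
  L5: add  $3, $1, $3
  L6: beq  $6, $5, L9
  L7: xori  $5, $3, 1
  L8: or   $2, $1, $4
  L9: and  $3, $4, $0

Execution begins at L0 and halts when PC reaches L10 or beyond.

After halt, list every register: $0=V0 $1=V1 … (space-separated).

  step pc=0: xori  $3, $6, 1  regs=(0,1,11,4,15,2,5)
  step pc=1: add  $5, $5, $3  regs=(0,1,11,4,15,6,5)
  step pc=2: andi  $3, $0, 0  regs=(0,1,11,0,15,6,5)
  step pc=3: bne  $4, $2, L5  cond=T  regs=(0,1,11,0,15,6,5)
  step pc=4: slt  $1, $5, $6  regs=(0,0,11,0,15,6,5)
  step pc=5: add  $3, $1, $3  regs=(0,0,11,0,15,6,5)
  step pc=6: beq  $6, $5, L9  cond=F  regs=(0,0,11,0,15,6,5)
  step pc=7: xori  $5, $3, 1  regs=(0,0,11,0,15,1,5)
  step pc=8: or   $2, $1, $4  regs=(0,0,15,0,15,1,5)
  step pc=9: and  $3, $4, $0  regs=(0,0,15,0,15,1,5)

$0=0 $1=0 $2=15 $3=0 $4=15 $5=1 $6=5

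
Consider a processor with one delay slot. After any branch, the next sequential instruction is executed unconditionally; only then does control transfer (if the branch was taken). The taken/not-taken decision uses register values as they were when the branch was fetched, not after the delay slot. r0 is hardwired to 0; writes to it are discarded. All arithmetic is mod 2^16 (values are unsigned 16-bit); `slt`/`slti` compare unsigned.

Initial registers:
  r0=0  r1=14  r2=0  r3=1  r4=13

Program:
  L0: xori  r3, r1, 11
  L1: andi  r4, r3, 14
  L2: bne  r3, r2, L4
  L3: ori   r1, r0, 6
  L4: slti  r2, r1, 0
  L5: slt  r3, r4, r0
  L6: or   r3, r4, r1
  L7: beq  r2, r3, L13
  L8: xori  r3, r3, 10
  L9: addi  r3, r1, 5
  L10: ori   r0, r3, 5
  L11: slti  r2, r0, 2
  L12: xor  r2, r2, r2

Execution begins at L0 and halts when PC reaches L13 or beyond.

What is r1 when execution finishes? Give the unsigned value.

PC=0  xori  r3, r1, 11       | r0=0 r1=14 r2=0 r3=5 r4=13
PC=1  andi  r4, r3, 14       | r0=0 r1=14 r2=0 r3=5 r4=4
PC=2  bne  r3, r2, L4        | r0=0 r1=14 r2=0 r3=5 r4=4  [TAKEN]
PC=3  ori   r1, r0, 6        | r0=0 r1=6 r2=0 r3=5 r4=4
PC=4  slti  r2, r1, 0        | r0=0 r1=6 r2=0 r3=5 r4=4
PC=5  slt  r3, r4, r0        | r0=0 r1=6 r2=0 r3=0 r4=4
PC=6  or   r3, r4, r1        | r0=0 r1=6 r2=0 r3=6 r4=4
PC=7  beq  r2, r3, L13       | r0=0 r1=6 r2=0 r3=6 r4=4  [not taken]
PC=8  xori  r3, r3, 10       | r0=0 r1=6 r2=0 r3=12 r4=4
PC=9  addi  r3, r1, 5        | r0=0 r1=6 r2=0 r3=11 r4=4
PC=10 ori   r0, r3, 5        | r0=0 r1=6 r2=0 r3=11 r4=4
PC=11 slti  r2, r0, 2        | r0=0 r1=6 r2=1 r3=11 r4=4
PC=12 xor  r2, r2, r2        | r0=0 r1=6 r2=0 r3=11 r4=4

6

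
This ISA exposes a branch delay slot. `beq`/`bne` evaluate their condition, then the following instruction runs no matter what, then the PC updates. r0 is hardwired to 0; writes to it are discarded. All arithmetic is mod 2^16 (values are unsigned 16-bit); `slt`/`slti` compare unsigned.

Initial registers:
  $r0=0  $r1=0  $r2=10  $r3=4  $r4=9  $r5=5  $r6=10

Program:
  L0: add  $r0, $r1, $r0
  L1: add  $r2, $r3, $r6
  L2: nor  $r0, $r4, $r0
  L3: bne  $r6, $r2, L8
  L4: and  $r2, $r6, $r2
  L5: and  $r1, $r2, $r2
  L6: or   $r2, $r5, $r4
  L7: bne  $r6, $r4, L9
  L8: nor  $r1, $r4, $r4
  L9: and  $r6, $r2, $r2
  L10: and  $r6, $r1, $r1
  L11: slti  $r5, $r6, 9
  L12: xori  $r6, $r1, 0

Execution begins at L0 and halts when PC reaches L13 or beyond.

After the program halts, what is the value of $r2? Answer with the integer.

10

  step pc=0: add  $r0, $r1, $r0  regs=(0,0,10,4,9,5,10)
  step pc=1: add  $r2, $r3, $r6  regs=(0,0,14,4,9,5,10)
  step pc=2: nor  $r0, $r4, $r0  regs=(0,0,14,4,9,5,10)
  step pc=3: bne  $r6, $r2, L8  cond=T  regs=(0,0,14,4,9,5,10)
  step pc=4: and  $r2, $r6, $r2  regs=(0,0,10,4,9,5,10)
  step pc=8: nor  $r1, $r4, $r4  regs=(0,65526,10,4,9,5,10)
  step pc=9: and  $r6, $r2, $r2  regs=(0,65526,10,4,9,5,10)
  step pc=10: and  $r6, $r1, $r1  regs=(0,65526,10,4,9,5,65526)
  step pc=11: slti  $r5, $r6, 9  regs=(0,65526,10,4,9,0,65526)
  step pc=12: xori  $r6, $r1, 0  regs=(0,65526,10,4,9,0,65526)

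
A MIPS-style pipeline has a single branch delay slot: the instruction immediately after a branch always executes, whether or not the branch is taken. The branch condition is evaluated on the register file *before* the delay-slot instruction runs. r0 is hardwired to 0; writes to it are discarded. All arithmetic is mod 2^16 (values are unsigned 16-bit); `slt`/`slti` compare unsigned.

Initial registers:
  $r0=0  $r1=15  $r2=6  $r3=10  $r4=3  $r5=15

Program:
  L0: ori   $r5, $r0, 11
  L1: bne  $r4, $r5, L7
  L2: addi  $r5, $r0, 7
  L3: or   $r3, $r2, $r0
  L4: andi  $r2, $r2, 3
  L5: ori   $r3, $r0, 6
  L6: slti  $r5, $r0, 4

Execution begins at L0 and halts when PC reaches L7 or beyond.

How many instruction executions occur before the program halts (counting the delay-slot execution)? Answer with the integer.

3

  step pc=0: ori   $r5, $r0, 11  regs=(0,15,6,10,3,11)
  step pc=1: bne  $r4, $r5, L7  cond=T  regs=(0,15,6,10,3,11)
  step pc=2: addi  $r5, $r0, 7  regs=(0,15,6,10,3,7)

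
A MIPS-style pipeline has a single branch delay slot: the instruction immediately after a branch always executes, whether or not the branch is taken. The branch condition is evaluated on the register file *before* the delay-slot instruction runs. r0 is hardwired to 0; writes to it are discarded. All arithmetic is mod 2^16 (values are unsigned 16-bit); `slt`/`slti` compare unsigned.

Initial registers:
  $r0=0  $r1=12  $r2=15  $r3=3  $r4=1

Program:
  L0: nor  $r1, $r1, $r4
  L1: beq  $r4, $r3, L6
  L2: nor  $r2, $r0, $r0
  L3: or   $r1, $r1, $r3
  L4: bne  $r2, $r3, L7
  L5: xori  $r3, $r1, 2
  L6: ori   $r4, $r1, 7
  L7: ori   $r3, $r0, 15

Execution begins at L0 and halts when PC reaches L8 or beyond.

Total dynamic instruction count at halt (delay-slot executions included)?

[0] nor  $r1, $r1, $r4  →  {$r0:0, $r1:65522, $r2:15, $r3:3, $r4:1}
[1] beq  $r4, $r3, L6  →  {$r0:0, $r1:65522, $r2:15, $r3:3, $r4:1}  ⟨branch fallthrough⟩
[2] nor  $r2, $r0, $r0  →  {$r0:0, $r1:65522, $r2:65535, $r3:3, $r4:1}
[3] or   $r1, $r1, $r3  →  {$r0:0, $r1:65523, $r2:65535, $r3:3, $r4:1}
[4] bne  $r2, $r3, L7  →  {$r0:0, $r1:65523, $r2:65535, $r3:3, $r4:1}  ⟨branch taken⟩
[5] xori  $r3, $r1, 2  →  {$r0:0, $r1:65523, $r2:65535, $r3:65521, $r4:1}
[7] ori   $r3, $r0, 15  →  {$r0:0, $r1:65523, $r2:65535, $r3:15, $r4:1}

7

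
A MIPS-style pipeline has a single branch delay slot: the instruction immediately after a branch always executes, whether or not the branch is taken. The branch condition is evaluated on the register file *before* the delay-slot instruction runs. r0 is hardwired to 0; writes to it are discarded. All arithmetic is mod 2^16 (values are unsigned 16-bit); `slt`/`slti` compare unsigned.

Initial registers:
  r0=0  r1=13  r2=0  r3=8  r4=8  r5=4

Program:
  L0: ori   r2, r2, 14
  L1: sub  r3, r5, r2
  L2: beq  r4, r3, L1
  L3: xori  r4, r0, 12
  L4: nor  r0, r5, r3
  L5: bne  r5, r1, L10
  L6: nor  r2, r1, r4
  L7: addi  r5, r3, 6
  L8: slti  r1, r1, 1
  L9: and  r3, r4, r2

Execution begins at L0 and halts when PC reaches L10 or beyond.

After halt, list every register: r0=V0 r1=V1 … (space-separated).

  step pc=0: ori   r2, r2, 14  regs=(0,13,14,8,8,4)
  step pc=1: sub  r3, r5, r2  regs=(0,13,14,65526,8,4)
  step pc=2: beq  r4, r3, L1  cond=F  regs=(0,13,14,65526,8,4)
  step pc=3: xori  r4, r0, 12  regs=(0,13,14,65526,12,4)
  step pc=4: nor  r0, r5, r3  regs=(0,13,14,65526,12,4)
  step pc=5: bne  r5, r1, L10  cond=T  regs=(0,13,14,65526,12,4)
  step pc=6: nor  r2, r1, r4  regs=(0,13,65522,65526,12,4)

r0=0 r1=13 r2=65522 r3=65526 r4=12 r5=4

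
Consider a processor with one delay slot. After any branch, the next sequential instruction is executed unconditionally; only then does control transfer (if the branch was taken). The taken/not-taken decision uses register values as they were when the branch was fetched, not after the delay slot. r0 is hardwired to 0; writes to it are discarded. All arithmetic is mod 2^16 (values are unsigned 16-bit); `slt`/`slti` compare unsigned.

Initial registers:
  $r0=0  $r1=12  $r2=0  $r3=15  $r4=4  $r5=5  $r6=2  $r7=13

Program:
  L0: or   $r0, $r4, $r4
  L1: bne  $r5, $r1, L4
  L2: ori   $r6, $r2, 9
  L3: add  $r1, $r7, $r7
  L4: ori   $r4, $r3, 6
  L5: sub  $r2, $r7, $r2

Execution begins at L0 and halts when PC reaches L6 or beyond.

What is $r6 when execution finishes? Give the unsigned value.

  step pc=0: or   $r0, $r4, $r4  regs=(0,12,0,15,4,5,2,13)
  step pc=1: bne  $r5, $r1, L4  cond=T  regs=(0,12,0,15,4,5,2,13)
  step pc=2: ori   $r6, $r2, 9  regs=(0,12,0,15,4,5,9,13)
  step pc=4: ori   $r4, $r3, 6  regs=(0,12,0,15,15,5,9,13)
  step pc=5: sub  $r2, $r7, $r2  regs=(0,12,13,15,15,5,9,13)

9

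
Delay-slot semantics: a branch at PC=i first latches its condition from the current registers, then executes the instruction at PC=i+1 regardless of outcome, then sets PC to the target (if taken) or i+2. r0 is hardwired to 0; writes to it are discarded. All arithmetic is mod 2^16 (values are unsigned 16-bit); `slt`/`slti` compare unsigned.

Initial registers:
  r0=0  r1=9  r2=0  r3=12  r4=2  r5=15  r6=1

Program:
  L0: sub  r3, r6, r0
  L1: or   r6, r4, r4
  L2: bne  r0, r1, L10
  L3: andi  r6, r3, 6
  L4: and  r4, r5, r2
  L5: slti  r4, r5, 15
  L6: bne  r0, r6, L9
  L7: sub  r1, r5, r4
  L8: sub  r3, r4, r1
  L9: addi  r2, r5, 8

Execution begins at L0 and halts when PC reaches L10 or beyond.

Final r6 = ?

  step pc=0: sub  r3, r6, r0  regs=(0,9,0,1,2,15,1)
  step pc=1: or   r6, r4, r4  regs=(0,9,0,1,2,15,2)
  step pc=2: bne  r0, r1, L10  cond=T  regs=(0,9,0,1,2,15,2)
  step pc=3: andi  r6, r3, 6  regs=(0,9,0,1,2,15,0)

0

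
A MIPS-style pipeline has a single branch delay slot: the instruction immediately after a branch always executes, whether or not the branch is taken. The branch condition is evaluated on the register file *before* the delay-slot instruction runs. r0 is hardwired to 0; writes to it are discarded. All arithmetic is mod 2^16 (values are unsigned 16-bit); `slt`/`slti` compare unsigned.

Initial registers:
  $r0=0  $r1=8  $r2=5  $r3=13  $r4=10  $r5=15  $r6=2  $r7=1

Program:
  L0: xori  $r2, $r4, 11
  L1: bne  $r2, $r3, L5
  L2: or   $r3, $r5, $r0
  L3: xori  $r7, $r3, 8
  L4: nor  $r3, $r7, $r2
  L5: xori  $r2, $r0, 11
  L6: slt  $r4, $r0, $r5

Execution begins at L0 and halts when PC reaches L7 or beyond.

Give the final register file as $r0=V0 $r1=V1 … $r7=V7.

  step pc=0: xori  $r2, $r4, 11  regs=(0,8,1,13,10,15,2,1)
  step pc=1: bne  $r2, $r3, L5  cond=T  regs=(0,8,1,13,10,15,2,1)
  step pc=2: or   $r3, $r5, $r0  regs=(0,8,1,15,10,15,2,1)
  step pc=5: xori  $r2, $r0, 11  regs=(0,8,11,15,10,15,2,1)
  step pc=6: slt  $r4, $r0, $r5  regs=(0,8,11,15,1,15,2,1)

$r0=0 $r1=8 $r2=11 $r3=15 $r4=1 $r5=15 $r6=2 $r7=1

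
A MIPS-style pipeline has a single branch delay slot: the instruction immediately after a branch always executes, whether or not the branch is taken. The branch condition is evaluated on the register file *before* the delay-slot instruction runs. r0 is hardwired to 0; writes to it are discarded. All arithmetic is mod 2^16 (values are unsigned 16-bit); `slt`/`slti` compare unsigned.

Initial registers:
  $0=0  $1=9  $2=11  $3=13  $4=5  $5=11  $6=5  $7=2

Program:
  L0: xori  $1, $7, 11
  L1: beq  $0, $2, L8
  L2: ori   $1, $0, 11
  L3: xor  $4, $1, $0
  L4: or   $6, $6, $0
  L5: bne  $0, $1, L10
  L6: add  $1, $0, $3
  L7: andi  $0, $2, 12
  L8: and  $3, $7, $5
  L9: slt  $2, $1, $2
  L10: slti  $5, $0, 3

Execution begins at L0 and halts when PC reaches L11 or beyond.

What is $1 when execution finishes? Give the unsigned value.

#0 xori  $1, $7, 11 ; 0/9/11/13/5/11/5/2
#1 beq  $0, $2, L8 ; 0/9/11/13/5/11/5/2 ; →fallthru
#2 ori   $1, $0, 11 ; 0/11/11/13/5/11/5/2
#3 xor  $4, $1, $0 ; 0/11/11/13/11/11/5/2
#4 or   $6, $6, $0 ; 0/11/11/13/11/11/5/2
#5 bne  $0, $1, L10 ; 0/11/11/13/11/11/5/2 ; →target
#6 add  $1, $0, $3 ; 0/13/11/13/11/11/5/2
#10 slti  $5, $0, 3 ; 0/13/11/13/11/1/5/2

13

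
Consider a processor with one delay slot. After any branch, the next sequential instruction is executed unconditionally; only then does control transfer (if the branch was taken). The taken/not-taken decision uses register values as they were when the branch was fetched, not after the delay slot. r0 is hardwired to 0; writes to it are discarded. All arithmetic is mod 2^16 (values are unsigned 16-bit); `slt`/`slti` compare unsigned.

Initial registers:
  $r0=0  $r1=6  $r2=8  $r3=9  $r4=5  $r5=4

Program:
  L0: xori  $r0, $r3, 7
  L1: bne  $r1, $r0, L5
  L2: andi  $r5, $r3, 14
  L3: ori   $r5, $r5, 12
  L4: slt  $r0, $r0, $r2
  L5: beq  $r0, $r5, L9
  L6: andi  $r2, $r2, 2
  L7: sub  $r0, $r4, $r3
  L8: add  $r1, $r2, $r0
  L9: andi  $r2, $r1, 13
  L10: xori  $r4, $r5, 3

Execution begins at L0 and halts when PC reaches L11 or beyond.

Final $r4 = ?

[0] xori  $r0, $r3, 7  →  {$r0:0, $r1:6, $r2:8, $r3:9, $r4:5, $r5:4}
[1] bne  $r1, $r0, L5  →  {$r0:0, $r1:6, $r2:8, $r3:9, $r4:5, $r5:4}  ⟨branch taken⟩
[2] andi  $r5, $r3, 14  →  {$r0:0, $r1:6, $r2:8, $r3:9, $r4:5, $r5:8}
[5] beq  $r0, $r5, L9  →  {$r0:0, $r1:6, $r2:8, $r3:9, $r4:5, $r5:8}  ⟨branch fallthrough⟩
[6] andi  $r2, $r2, 2  →  {$r0:0, $r1:6, $r2:0, $r3:9, $r4:5, $r5:8}
[7] sub  $r0, $r4, $r3  →  {$r0:0, $r1:6, $r2:0, $r3:9, $r4:5, $r5:8}
[8] add  $r1, $r2, $r0  →  {$r0:0, $r1:0, $r2:0, $r3:9, $r4:5, $r5:8}
[9] andi  $r2, $r1, 13  →  {$r0:0, $r1:0, $r2:0, $r3:9, $r4:5, $r5:8}
[10] xori  $r4, $r5, 3  →  {$r0:0, $r1:0, $r2:0, $r3:9, $r4:11, $r5:8}

11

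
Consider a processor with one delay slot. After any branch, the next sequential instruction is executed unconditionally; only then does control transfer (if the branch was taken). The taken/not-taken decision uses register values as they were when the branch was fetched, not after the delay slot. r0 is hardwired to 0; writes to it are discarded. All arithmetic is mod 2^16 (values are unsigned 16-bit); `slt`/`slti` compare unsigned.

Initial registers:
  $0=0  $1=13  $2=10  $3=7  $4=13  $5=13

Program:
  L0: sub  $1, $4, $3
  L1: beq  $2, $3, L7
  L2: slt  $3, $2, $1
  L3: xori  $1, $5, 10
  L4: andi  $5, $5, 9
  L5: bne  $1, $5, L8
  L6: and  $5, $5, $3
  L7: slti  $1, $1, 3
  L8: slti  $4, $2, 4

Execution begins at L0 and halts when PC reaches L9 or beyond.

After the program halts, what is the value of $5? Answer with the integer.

  step pc=0: sub  $1, $4, $3  regs=(0,6,10,7,13,13)
  step pc=1: beq  $2, $3, L7  cond=F  regs=(0,6,10,7,13,13)
  step pc=2: slt  $3, $2, $1  regs=(0,6,10,0,13,13)
  step pc=3: xori  $1, $5, 10  regs=(0,7,10,0,13,13)
  step pc=4: andi  $5, $5, 9  regs=(0,7,10,0,13,9)
  step pc=5: bne  $1, $5, L8  cond=T  regs=(0,7,10,0,13,9)
  step pc=6: and  $5, $5, $3  regs=(0,7,10,0,13,0)
  step pc=8: slti  $4, $2, 4  regs=(0,7,10,0,0,0)

0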